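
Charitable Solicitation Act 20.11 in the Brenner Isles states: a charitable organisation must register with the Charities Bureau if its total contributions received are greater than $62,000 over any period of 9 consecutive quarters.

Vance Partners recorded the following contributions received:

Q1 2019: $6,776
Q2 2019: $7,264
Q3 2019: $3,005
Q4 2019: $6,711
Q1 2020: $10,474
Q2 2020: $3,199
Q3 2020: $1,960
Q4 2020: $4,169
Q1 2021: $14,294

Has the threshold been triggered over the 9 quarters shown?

No

Total contributions received: $6,776 + $7,264 + $3,005 + $6,711 + $10,474 + $3,199 + $1,960 + $4,169 + $14,294 = $57,852.
$57,852 ≤ $62,000, so the threshold is not exceeded.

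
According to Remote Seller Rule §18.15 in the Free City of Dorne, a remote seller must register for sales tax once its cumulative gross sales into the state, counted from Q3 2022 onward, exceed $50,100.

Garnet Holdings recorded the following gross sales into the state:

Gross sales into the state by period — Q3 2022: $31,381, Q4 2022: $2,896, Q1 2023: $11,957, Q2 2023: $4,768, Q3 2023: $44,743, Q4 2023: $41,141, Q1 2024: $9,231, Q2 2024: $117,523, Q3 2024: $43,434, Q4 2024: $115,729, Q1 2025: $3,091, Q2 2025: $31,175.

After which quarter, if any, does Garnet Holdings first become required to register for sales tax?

Through Q3 2022: $31,381
Through Q4 2022: $34,277
Through Q1 2023: $46,234
Through Q2 2023: $51,002 ← exceeds threshold

Q2 2023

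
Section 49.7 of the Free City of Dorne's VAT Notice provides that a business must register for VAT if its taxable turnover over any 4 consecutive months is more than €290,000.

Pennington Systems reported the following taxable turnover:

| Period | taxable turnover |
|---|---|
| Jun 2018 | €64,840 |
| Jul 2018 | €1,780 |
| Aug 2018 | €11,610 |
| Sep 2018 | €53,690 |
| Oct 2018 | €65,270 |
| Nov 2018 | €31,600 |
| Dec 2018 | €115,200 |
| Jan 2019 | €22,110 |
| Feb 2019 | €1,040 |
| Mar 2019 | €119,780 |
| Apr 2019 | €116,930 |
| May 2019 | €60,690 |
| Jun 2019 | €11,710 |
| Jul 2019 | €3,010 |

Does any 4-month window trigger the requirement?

Yes

Jun 2018–Sep 2018: €64,840 + €1,780 + €11,610 + €53,690 = €131,920 (under)
Jul 2018–Oct 2018: €1,780 + €11,610 + €53,690 + €65,270 = €132,350 (under)
Aug 2018–Nov 2018: €11,610 + €53,690 + €65,270 + €31,600 = €162,170 (under)
Sep 2018–Dec 2018: €53,690 + €65,270 + €31,600 + €115,200 = €265,760 (under)
Oct 2018–Jan 2019: €65,270 + €31,600 + €115,200 + €22,110 = €234,180 (under)
Nov 2018–Feb 2019: €31,600 + €115,200 + €22,110 + €1,040 = €169,950 (under)
Dec 2018–Mar 2019: €115,200 + €22,110 + €1,040 + €119,780 = €258,130 (under)
Jan 2019–Apr 2019: €22,110 + €1,040 + €119,780 + €116,930 = €259,860 (under)
Feb 2019–May 2019: €1,040 + €119,780 + €116,930 + €60,690 = €298,440 (over)
Mar 2019–Jun 2019: €119,780 + €116,930 + €60,690 + €11,710 = €309,110 (over)
Apr 2019–Jul 2019: €116,930 + €60,690 + €11,710 + €3,010 = €192,340 (under)
At least one window exceeds €290,000.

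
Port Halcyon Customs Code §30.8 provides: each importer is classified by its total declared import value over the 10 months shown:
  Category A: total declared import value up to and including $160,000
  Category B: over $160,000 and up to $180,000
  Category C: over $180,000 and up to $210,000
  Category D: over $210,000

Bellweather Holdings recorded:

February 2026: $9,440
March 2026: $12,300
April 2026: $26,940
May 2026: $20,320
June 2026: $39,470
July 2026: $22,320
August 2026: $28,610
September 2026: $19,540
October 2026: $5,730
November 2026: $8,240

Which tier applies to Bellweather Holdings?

Total declared import value: $9,440 + $12,300 + $26,940 + $20,320 + $39,470 + $22,320 + $28,610 + $19,540 + $5,730 + $8,240 = $192,910.
$180,000 < $192,910 ≤ $210,000, so Category C applies.

Category C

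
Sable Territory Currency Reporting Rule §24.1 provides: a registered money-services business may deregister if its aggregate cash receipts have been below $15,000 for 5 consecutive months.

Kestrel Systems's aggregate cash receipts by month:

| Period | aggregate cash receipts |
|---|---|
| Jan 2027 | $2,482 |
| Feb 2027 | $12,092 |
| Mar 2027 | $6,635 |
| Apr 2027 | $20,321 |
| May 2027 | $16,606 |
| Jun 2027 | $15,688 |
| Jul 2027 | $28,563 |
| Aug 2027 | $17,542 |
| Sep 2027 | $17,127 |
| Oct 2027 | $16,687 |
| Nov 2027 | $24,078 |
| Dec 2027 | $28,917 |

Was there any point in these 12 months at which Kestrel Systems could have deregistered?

Months below $15,000: Jan 2027, Feb 2027, Mar 2027.
Longest run of consecutive months below the threshold: 3.
3 < 5, so Kestrel Systems never became eligible.

No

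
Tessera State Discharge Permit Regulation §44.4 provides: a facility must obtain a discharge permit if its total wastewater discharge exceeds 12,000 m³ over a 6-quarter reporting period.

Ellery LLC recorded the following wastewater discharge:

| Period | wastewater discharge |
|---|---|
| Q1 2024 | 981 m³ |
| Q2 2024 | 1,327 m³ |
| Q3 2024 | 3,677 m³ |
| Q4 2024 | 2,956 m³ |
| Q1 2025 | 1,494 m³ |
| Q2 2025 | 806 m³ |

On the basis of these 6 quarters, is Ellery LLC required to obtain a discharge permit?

Total wastewater discharge: 981 m³ + 1,327 m³ + 3,677 m³ + 2,956 m³ + 1,494 m³ + 806 m³ = 11,241 m³.
11,241 m³ ≤ 12,000 m³, so the threshold is not exceeded.

No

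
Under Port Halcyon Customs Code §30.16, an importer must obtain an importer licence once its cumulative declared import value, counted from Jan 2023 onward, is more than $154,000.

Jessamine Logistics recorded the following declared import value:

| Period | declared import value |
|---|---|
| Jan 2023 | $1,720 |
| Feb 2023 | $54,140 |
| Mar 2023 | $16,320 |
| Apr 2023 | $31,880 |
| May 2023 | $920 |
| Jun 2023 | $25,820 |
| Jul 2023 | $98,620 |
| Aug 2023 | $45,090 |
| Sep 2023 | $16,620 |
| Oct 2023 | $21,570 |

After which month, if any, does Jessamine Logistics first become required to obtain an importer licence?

Through Jan 2023: $1,720
Through Feb 2023: $55,860
Through Mar 2023: $72,180
Through Apr 2023: $104,060
Through May 2023: $104,980
Through Jun 2023: $130,800
Through Jul 2023: $229,420 ← exceeds threshold

Jul 2023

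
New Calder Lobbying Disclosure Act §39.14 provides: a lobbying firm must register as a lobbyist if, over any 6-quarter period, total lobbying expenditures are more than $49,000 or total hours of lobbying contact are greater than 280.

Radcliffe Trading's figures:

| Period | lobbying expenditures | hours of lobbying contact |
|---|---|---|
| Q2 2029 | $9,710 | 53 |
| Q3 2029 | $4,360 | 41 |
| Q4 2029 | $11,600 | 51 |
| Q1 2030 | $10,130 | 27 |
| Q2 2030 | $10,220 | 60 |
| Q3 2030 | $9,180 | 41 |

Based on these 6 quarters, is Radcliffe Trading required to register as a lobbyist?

Total lobbying expenditures: $9,710 + $4,360 + $11,600 + $10,130 + $10,220 + $9,180 = $55,200 (> $49,000).
Total hours of lobbying contact: 53 + 41 + 51 + 27 + 60 + 41 = 273 (≤ 280).
The test is 'or': at least one threshold is exceeded.

Yes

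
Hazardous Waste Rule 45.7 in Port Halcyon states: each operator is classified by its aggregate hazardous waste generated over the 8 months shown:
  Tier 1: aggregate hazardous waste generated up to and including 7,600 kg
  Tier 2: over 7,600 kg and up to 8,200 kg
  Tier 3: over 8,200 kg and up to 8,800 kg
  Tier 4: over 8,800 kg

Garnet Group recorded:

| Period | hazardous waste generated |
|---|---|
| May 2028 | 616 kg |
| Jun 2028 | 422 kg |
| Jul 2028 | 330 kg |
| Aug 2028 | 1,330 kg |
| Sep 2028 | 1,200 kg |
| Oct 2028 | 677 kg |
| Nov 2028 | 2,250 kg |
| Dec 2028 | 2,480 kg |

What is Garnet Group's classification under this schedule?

Tier 4

Aggregate hazardous waste generated: 616 kg + 422 kg + 330 kg + 1,330 kg + 1,200 kg + 677 kg + 2,250 kg + 2,480 kg = 9,305 kg.
9,305 kg > 8,800 kg, so Tier 4 applies.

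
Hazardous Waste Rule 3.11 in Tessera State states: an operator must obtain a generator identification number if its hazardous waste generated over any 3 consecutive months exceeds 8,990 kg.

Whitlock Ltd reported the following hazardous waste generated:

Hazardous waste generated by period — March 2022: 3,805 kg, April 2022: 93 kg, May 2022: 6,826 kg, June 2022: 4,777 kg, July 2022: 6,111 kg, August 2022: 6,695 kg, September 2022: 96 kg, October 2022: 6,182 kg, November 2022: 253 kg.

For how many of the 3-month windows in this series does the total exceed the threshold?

6

March 2022–May 2022: 3,805 kg + 93 kg + 6,826 kg = 10,724 kg (over)
April 2022–June 2022: 93 kg + 6,826 kg + 4,777 kg = 11,696 kg (over)
May 2022–July 2022: 6,826 kg + 4,777 kg + 6,111 kg = 17,714 kg (over)
June 2022–August 2022: 4,777 kg + 6,111 kg + 6,695 kg = 17,583 kg (over)
July 2022–September 2022: 6,111 kg + 6,695 kg + 96 kg = 12,902 kg (over)
August 2022–October 2022: 6,695 kg + 96 kg + 6,182 kg = 12,973 kg (over)
September 2022–November 2022: 96 kg + 6,182 kg + 253 kg = 6,531 kg (under)
6 windows exceed the threshold.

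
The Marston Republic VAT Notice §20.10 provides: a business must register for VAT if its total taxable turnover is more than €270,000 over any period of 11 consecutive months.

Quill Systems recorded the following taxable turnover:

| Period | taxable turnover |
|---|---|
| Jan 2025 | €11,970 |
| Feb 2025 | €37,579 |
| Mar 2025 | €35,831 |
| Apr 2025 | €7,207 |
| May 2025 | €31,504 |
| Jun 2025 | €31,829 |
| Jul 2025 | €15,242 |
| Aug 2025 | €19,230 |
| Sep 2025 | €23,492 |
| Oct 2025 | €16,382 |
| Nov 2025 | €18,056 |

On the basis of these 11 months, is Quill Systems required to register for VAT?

Total taxable turnover: €11,970 + €37,579 + €35,831 + €7,207 + €31,504 + €31,829 + €15,242 + €19,230 + €23,492 + €16,382 + €18,056 = €248,322.
€248,322 ≤ €270,000, so the threshold is not exceeded.

No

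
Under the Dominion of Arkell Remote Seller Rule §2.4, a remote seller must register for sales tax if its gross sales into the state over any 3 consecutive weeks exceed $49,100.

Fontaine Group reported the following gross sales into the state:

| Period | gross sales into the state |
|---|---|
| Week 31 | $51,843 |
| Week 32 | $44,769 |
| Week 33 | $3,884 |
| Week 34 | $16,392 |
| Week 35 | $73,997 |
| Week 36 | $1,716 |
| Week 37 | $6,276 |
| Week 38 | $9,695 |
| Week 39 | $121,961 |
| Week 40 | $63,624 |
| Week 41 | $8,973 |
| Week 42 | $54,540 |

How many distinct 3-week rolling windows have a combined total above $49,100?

Week 31–Week 33: $51,843 + $44,769 + $3,884 = $100,496 (over)
Week 32–Week 34: $44,769 + $3,884 + $16,392 = $65,045 (over)
Week 33–Week 35: $3,884 + $16,392 + $73,997 = $94,273 (over)
Week 34–Week 36: $16,392 + $73,997 + $1,716 = $92,105 (over)
Week 35–Week 37: $73,997 + $1,716 + $6,276 = $81,989 (over)
Week 36–Week 38: $1,716 + $6,276 + $9,695 = $17,687 (under)
Week 37–Week 39: $6,276 + $9,695 + $121,961 = $137,932 (over)
Week 38–Week 40: $9,695 + $121,961 + $63,624 = $195,280 (over)
Week 39–Week 41: $121,961 + $63,624 + $8,973 = $194,558 (over)
Week 40–Week 42: $63,624 + $8,973 + $54,540 = $127,137 (over)
9 windows exceed the threshold.

9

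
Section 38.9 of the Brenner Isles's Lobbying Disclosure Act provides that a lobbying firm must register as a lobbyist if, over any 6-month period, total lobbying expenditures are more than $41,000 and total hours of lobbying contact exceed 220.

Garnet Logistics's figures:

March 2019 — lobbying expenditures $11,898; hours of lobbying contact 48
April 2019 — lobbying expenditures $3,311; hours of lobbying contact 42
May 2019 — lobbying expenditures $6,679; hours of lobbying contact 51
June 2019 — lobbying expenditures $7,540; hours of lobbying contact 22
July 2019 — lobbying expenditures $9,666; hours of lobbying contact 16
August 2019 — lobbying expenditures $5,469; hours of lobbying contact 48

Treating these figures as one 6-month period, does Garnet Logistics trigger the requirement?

Yes

Total lobbying expenditures: $11,898 + $3,311 + $6,679 + $7,540 + $9,666 + $5,469 = $44,563 (> $41,000).
Total hours of lobbying contact: 48 + 42 + 51 + 22 + 16 + 48 = 227 (> 220).
The test is 'and': both thresholds are exceeded.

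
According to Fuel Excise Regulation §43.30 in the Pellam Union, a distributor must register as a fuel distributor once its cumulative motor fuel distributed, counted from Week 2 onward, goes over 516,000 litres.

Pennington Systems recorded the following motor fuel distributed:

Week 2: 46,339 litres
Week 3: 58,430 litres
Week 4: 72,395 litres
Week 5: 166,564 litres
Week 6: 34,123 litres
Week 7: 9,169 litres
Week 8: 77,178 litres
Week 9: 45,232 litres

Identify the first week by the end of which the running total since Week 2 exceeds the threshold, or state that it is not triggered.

Not triggered

Through Week 2: 46,339 litres
Through Week 3: 104,769 litres
Through Week 4: 177,164 litres
Through Week 5: 343,728 litres
Through Week 6: 377,851 litres
Through Week 7: 387,020 litres
Through Week 8: 464,198 litres
Through Week 9: 509,430 litres
Final cumulative total 509,430 litres ≤ 516,000 litres; the threshold is never exceeded.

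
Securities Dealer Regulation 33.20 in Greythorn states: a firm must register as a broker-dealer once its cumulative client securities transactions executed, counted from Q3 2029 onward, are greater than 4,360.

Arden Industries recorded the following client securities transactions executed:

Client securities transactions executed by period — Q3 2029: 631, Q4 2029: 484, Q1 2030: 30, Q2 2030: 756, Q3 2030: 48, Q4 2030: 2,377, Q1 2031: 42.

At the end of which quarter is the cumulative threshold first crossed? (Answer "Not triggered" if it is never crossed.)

Through Q3 2029: 631
Through Q4 2029: 1,115
Through Q1 2030: 1,145
Through Q2 2030: 1,901
Through Q3 2030: 1,949
Through Q4 2030: 4,326
Through Q1 2031: 4,368 ← exceeds threshold

Q1 2031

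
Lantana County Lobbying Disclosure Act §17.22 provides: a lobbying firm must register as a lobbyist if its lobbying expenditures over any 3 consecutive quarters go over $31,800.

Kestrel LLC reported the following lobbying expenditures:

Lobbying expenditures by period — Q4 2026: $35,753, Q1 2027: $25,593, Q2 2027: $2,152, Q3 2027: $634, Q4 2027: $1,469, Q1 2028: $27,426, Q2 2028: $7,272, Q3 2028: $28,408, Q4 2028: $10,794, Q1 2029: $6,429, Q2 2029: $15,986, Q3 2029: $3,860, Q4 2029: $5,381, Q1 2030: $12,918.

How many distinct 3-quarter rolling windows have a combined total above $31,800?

6

Q4 2026–Q2 2027: $35,753 + $25,593 + $2,152 = $63,498 (over)
Q1 2027–Q3 2027: $25,593 + $2,152 + $634 = $28,379 (under)
Q2 2027–Q4 2027: $2,152 + $634 + $1,469 = $4,255 (under)
Q3 2027–Q1 2028: $634 + $1,469 + $27,426 = $29,529 (under)
Q4 2027–Q2 2028: $1,469 + $27,426 + $7,272 = $36,167 (over)
Q1 2028–Q3 2028: $27,426 + $7,272 + $28,408 = $63,106 (over)
Q2 2028–Q4 2028: $7,272 + $28,408 + $10,794 = $46,474 (over)
Q3 2028–Q1 2029: $28,408 + $10,794 + $6,429 = $45,631 (over)
Q4 2028–Q2 2029: $10,794 + $6,429 + $15,986 = $33,209 (over)
Q1 2029–Q3 2029: $6,429 + $15,986 + $3,860 = $26,275 (under)
Q2 2029–Q4 2029: $15,986 + $3,860 + $5,381 = $25,227 (under)
Q3 2029–Q1 2030: $3,860 + $5,381 + $12,918 = $22,159 (under)
6 windows exceed the threshold.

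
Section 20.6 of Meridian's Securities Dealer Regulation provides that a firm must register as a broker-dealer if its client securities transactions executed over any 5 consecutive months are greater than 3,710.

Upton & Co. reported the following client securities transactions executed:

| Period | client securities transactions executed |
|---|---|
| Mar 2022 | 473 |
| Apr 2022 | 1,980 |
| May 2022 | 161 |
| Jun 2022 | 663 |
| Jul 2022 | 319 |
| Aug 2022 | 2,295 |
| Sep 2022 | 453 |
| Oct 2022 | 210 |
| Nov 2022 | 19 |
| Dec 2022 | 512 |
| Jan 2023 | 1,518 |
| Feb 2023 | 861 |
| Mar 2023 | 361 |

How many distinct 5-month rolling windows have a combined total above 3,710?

Mar 2022–Jul 2022: 473 + 1,980 + 161 + 663 + 319 = 3,596 (under)
Apr 2022–Aug 2022: 1,980 + 161 + 663 + 319 + 2,295 = 5,418 (over)
May 2022–Sep 2022: 161 + 663 + 319 + 2,295 + 453 = 3,891 (over)
Jun 2022–Oct 2022: 663 + 319 + 2,295 + 453 + 210 = 3,940 (over)
Jul 2022–Nov 2022: 319 + 2,295 + 453 + 210 + 19 = 3,296 (under)
Aug 2022–Dec 2022: 2,295 + 453 + 210 + 19 + 512 = 3,489 (under)
Sep 2022–Jan 2023: 453 + 210 + 19 + 512 + 1,518 = 2,712 (under)
Oct 2022–Feb 2023: 210 + 19 + 512 + 1,518 + 861 = 3,120 (under)
Nov 2022–Mar 2023: 19 + 512 + 1,518 + 861 + 361 = 3,271 (under)
3 windows exceed the threshold.

3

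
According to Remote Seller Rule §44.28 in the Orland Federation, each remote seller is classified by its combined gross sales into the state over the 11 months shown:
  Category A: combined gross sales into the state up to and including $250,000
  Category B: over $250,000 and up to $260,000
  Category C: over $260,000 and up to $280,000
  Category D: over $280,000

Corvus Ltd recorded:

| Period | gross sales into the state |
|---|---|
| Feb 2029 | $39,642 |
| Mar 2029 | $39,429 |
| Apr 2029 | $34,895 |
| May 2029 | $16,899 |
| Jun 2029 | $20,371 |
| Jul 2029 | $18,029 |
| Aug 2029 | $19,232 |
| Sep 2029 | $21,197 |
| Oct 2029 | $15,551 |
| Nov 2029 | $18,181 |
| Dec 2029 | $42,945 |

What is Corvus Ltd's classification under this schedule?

Combined gross sales into the state: $39,642 + $39,429 + $34,895 + $16,899 + $20,371 + $18,029 + $19,232 + $21,197 + $15,551 + $18,181 + $42,945 = $286,371.
$286,371 > $280,000, so Category D applies.

Category D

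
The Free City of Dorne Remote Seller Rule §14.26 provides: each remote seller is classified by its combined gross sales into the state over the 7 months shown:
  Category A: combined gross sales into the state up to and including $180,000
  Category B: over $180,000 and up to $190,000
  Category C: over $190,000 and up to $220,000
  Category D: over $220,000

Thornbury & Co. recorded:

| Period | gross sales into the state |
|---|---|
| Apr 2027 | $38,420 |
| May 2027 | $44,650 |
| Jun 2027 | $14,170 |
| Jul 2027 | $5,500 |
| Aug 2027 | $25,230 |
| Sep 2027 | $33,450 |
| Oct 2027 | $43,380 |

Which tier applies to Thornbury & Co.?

Category C

Combined gross sales into the state: $38,420 + $44,650 + $14,170 + $5,500 + $25,230 + $33,450 + $43,380 = $204,800.
$190,000 < $204,800 ≤ $220,000, so Category C applies.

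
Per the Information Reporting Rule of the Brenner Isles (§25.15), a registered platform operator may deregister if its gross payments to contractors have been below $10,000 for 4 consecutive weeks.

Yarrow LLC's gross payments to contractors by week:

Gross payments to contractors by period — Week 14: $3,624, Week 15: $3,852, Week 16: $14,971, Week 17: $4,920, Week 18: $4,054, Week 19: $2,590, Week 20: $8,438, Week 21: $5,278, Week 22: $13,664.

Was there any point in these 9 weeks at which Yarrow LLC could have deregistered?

Yes

Weeks below $10,000: Week 14, Week 15, Week 17, Week 18, Week 19, Week 20, Week 21.
Longest run of consecutive weeks below the threshold: 5.
5 ≥ 4, so Yarrow LLC became eligible.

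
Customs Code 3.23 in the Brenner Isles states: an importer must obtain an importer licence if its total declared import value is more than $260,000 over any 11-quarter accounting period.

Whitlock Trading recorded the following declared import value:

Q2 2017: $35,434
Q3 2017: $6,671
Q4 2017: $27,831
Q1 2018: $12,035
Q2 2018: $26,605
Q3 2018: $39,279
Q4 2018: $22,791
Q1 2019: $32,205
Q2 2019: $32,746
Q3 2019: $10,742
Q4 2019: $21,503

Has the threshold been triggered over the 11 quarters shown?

Total declared import value: $35,434 + $6,671 + $27,831 + $12,035 + $26,605 + $39,279 + $22,791 + $32,205 + $32,746 + $10,742 + $21,503 = $267,842.
$267,842 > $260,000, so the threshold is exceeded.

Yes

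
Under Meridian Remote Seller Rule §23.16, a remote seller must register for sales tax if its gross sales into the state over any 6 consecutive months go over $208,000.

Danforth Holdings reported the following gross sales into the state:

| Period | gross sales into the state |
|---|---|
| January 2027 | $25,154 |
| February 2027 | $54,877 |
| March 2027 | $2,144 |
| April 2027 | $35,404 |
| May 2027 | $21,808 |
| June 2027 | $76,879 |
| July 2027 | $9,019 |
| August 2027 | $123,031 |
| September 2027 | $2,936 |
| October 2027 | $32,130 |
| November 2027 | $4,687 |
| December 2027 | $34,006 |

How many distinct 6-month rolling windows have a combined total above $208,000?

January 2027–June 2027: $25,154 + $54,877 + $2,144 + $35,404 + $21,808 + $76,879 = $216,266 (over)
February 2027–July 2027: $54,877 + $2,144 + $35,404 + $21,808 + $76,879 + $9,019 = $200,131 (under)
March 2027–August 2027: $2,144 + $35,404 + $21,808 + $76,879 + $9,019 + $123,031 = $268,285 (over)
April 2027–September 2027: $35,404 + $21,808 + $76,879 + $9,019 + $123,031 + $2,936 = $269,077 (over)
May 2027–October 2027: $21,808 + $76,879 + $9,019 + $123,031 + $2,936 + $32,130 = $265,803 (over)
June 2027–November 2027: $76,879 + $9,019 + $123,031 + $2,936 + $32,130 + $4,687 = $248,682 (over)
July 2027–December 2027: $9,019 + $123,031 + $2,936 + $32,130 + $4,687 + $34,006 = $205,809 (under)
5 windows exceed the threshold.

5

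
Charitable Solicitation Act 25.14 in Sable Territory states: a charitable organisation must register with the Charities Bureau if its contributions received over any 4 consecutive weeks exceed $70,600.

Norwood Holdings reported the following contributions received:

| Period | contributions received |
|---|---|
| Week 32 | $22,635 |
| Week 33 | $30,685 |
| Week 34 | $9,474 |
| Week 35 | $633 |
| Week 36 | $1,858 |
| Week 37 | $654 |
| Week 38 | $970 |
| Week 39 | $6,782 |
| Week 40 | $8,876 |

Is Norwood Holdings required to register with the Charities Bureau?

No

Week 32–Week 35: $22,635 + $30,685 + $9,474 + $633 = $63,427 (under)
Week 33–Week 36: $30,685 + $9,474 + $633 + $1,858 = $42,650 (under)
Week 34–Week 37: $9,474 + $633 + $1,858 + $654 = $12,619 (under)
Week 35–Week 38: $633 + $1,858 + $654 + $970 = $4,115 (under)
Week 36–Week 39: $1,858 + $654 + $970 + $6,782 = $10,264 (under)
Week 37–Week 40: $654 + $970 + $6,782 + $8,876 = $17,282 (under)
No window exceeds $70,600.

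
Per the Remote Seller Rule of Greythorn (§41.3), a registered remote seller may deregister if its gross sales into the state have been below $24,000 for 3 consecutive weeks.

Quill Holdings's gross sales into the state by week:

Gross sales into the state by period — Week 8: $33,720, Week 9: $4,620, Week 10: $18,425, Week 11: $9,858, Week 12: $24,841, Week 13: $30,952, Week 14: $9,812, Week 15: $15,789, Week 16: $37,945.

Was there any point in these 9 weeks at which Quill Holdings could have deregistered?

Yes

Weeks below $24,000: Week 9, Week 10, Week 11, Week 14, Week 15.
Longest run of consecutive weeks below the threshold: 3.
3 ≥ 3, so Quill Holdings became eligible.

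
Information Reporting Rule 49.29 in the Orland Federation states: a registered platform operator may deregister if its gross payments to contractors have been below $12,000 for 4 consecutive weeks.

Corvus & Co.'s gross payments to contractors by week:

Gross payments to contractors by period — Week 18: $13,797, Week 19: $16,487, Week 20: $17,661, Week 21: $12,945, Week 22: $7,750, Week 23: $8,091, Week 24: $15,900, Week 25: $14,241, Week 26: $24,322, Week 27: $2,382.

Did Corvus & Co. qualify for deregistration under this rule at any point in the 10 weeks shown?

No

Weeks below $12,000: Week 22, Week 23, Week 27.
Longest run of consecutive weeks below the threshold: 2.
2 < 4, so Corvus & Co. never became eligible.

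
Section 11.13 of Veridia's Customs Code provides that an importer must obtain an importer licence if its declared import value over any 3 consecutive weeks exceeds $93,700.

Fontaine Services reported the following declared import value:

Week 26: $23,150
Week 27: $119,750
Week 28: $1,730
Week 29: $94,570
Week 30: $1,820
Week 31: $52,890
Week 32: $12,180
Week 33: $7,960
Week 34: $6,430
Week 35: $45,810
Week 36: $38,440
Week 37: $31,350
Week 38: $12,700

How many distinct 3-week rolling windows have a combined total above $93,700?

5

Week 26–Week 28: $23,150 + $119,750 + $1,730 = $144,630 (over)
Week 27–Week 29: $119,750 + $1,730 + $94,570 = $216,050 (over)
Week 28–Week 30: $1,730 + $94,570 + $1,820 = $98,120 (over)
Week 29–Week 31: $94,570 + $1,820 + $52,890 = $149,280 (over)
Week 30–Week 32: $1,820 + $52,890 + $12,180 = $66,890 (under)
Week 31–Week 33: $52,890 + $12,180 + $7,960 = $73,030 (under)
Week 32–Week 34: $12,180 + $7,960 + $6,430 = $26,570 (under)
Week 33–Week 35: $7,960 + $6,430 + $45,810 = $60,200 (under)
Week 34–Week 36: $6,430 + $45,810 + $38,440 = $90,680 (under)
Week 35–Week 37: $45,810 + $38,440 + $31,350 = $115,600 (over)
Week 36–Week 38: $38,440 + $31,350 + $12,700 = $82,490 (under)
5 windows exceed the threshold.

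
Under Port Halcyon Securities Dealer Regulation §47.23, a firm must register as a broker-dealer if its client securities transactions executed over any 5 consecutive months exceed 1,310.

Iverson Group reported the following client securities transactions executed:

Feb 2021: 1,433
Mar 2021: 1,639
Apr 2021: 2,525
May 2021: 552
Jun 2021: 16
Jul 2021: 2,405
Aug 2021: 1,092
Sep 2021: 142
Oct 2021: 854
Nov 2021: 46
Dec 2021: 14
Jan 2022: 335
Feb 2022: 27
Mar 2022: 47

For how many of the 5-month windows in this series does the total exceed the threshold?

8

Feb 2021–Jun 2021: 1,433 + 1,639 + 2,525 + 552 + 16 = 6,165 (over)
Mar 2021–Jul 2021: 1,639 + 2,525 + 552 + 16 + 2,405 = 7,137 (over)
Apr 2021–Aug 2021: 2,525 + 552 + 16 + 2,405 + 1,092 = 6,590 (over)
May 2021–Sep 2021: 552 + 16 + 2,405 + 1,092 + 142 = 4,207 (over)
Jun 2021–Oct 2021: 16 + 2,405 + 1,092 + 142 + 854 = 4,509 (over)
Jul 2021–Nov 2021: 2,405 + 1,092 + 142 + 854 + 46 = 4,539 (over)
Aug 2021–Dec 2021: 1,092 + 142 + 854 + 46 + 14 = 2,148 (over)
Sep 2021–Jan 2022: 142 + 854 + 46 + 14 + 335 = 1,391 (over)
Oct 2021–Feb 2022: 854 + 46 + 14 + 335 + 27 = 1,276 (under)
Nov 2021–Mar 2022: 46 + 14 + 335 + 27 + 47 = 469 (under)
8 windows exceed the threshold.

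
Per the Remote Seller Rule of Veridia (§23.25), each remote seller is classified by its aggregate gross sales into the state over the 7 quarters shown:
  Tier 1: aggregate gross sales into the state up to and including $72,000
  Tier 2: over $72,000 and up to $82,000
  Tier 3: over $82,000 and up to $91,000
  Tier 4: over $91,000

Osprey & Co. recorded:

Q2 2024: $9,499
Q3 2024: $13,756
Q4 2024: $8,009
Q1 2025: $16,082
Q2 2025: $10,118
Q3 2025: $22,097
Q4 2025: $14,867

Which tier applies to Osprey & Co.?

Tier 4

Aggregate gross sales into the state: $9,499 + $13,756 + $8,009 + $16,082 + $10,118 + $22,097 + $14,867 = $94,428.
$94,428 > $91,000, so Tier 4 applies.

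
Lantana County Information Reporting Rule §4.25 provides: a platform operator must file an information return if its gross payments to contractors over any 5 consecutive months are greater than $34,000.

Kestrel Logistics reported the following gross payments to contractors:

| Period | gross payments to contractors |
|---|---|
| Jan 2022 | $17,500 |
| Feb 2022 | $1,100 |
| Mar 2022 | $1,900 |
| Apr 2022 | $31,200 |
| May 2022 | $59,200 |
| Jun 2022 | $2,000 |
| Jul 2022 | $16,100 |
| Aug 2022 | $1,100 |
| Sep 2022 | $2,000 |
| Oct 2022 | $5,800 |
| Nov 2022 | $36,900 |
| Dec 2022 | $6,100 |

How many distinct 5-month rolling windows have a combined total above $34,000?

7

Jan 2022–May 2022: $17,500 + $1,100 + $1,900 + $31,200 + $59,200 = $110,900 (over)
Feb 2022–Jun 2022: $1,100 + $1,900 + $31,200 + $59,200 + $2,000 = $95,400 (over)
Mar 2022–Jul 2022: $1,900 + $31,200 + $59,200 + $2,000 + $16,100 = $110,400 (over)
Apr 2022–Aug 2022: $31,200 + $59,200 + $2,000 + $16,100 + $1,100 = $109,600 (over)
May 2022–Sep 2022: $59,200 + $2,000 + $16,100 + $1,100 + $2,000 = $80,400 (over)
Jun 2022–Oct 2022: $2,000 + $16,100 + $1,100 + $2,000 + $5,800 = $27,000 (under)
Jul 2022–Nov 2022: $16,100 + $1,100 + $2,000 + $5,800 + $36,900 = $61,900 (over)
Aug 2022–Dec 2022: $1,100 + $2,000 + $5,800 + $36,900 + $6,100 = $51,900 (over)
7 windows exceed the threshold.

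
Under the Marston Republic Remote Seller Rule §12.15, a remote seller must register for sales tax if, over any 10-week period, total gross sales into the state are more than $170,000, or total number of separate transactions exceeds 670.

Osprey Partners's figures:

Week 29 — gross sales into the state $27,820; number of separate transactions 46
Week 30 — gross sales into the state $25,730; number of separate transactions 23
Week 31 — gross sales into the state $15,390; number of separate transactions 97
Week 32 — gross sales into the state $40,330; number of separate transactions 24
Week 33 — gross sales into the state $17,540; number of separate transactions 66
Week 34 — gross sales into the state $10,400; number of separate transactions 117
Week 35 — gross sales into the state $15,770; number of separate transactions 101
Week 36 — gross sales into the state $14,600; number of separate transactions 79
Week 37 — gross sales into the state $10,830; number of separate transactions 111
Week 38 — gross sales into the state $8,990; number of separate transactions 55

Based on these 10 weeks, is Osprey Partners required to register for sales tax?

Total gross sales into the state: $27,820 + $25,730 + $15,390 + $40,330 + $17,540 + $10,400 + $15,770 + $14,600 + $10,830 + $8,990 = $187,400 (> $170,000).
Total number of separate transactions: 46 + 23 + 97 + 24 + 66 + 117 + 101 + 79 + 111 + 55 = 719 (> 670).
The test is 'or': at least one threshold is exceeded.

Yes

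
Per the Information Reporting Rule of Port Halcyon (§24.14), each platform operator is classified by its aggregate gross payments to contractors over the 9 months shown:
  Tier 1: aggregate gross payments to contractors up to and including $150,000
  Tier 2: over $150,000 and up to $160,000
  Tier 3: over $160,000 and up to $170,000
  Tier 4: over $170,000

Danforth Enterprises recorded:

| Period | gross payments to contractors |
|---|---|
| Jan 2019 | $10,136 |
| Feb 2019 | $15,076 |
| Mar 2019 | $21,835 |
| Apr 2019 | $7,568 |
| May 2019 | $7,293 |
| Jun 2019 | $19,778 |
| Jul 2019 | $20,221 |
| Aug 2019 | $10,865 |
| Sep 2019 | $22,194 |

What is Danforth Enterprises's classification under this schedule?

Aggregate gross payments to contractors: $10,136 + $15,076 + $21,835 + $7,568 + $7,293 + $19,778 + $20,221 + $10,865 + $22,194 = $134,966.
$134,966 ≤ $150,000, so Tier 1 applies.

Tier 1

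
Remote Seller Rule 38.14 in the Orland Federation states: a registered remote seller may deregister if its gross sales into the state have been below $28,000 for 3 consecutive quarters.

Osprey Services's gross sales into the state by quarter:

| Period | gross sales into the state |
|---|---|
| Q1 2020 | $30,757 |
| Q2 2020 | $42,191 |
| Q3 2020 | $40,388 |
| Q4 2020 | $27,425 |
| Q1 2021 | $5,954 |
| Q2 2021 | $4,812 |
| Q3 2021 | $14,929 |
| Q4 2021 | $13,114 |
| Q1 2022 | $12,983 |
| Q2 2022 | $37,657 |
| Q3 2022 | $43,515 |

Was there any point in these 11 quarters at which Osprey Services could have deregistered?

Quarters below $28,000: Q4 2020, Q1 2021, Q2 2021, Q3 2021, Q4 2021, Q1 2022.
Longest run of consecutive quarters below the threshold: 6.
6 ≥ 3, so Osprey Services became eligible.

Yes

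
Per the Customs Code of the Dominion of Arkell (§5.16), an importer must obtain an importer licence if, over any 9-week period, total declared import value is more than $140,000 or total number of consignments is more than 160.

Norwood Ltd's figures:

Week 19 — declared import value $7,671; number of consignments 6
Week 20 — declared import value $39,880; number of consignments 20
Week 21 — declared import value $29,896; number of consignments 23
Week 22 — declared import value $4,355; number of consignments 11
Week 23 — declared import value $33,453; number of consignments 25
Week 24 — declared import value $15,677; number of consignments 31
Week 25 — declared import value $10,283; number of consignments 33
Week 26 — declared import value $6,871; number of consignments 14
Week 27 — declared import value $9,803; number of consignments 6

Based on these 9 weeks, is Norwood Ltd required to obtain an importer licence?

Yes

Total declared import value: $7,671 + $39,880 + $29,896 + $4,355 + $33,453 + $15,677 + $10,283 + $6,871 + $9,803 = $157,889 (> $140,000).
Total number of consignments: 6 + 20 + 23 + 11 + 25 + 31 + 33 + 14 + 6 = 169 (> 160).
The test is 'or': at least one threshold is exceeded.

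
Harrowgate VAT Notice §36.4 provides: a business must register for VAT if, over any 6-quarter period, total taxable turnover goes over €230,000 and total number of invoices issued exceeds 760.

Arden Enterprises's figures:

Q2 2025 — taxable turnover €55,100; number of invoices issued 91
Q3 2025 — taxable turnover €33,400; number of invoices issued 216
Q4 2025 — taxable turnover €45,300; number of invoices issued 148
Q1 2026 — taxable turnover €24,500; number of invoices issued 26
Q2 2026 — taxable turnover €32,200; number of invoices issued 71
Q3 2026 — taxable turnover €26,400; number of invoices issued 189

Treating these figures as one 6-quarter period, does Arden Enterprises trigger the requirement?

No

Total taxable turnover: €55,100 + €33,400 + €45,300 + €24,500 + €32,200 + €26,400 = €216,900 (≤ €230,000).
Total number of invoices issued: 91 + 216 + 148 + 26 + 71 + 189 = 741 (≤ 760).
The test is 'and': the rule requires both, and at least one is not exceeded.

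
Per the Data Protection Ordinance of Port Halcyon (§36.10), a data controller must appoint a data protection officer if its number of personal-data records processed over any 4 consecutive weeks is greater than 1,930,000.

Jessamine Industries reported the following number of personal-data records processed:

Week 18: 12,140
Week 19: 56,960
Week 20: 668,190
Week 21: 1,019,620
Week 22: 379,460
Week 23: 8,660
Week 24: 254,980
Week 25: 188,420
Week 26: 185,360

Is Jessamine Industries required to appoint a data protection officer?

Yes

Week 18–Week 21: 12,140 + 56,960 + 668,190 + 1,019,620 = 1,756,910 (under)
Week 19–Week 22: 56,960 + 668,190 + 1,019,620 + 379,460 = 2,124,230 (over)
Week 20–Week 23: 668,190 + 1,019,620 + 379,460 + 8,660 = 2,075,930 (over)
Week 21–Week 24: 1,019,620 + 379,460 + 8,660 + 254,980 = 1,662,720 (under)
Week 22–Week 25: 379,460 + 8,660 + 254,980 + 188,420 = 831,520 (under)
Week 23–Week 26: 8,660 + 254,980 + 188,420 + 185,360 = 637,420 (under)
At least one window exceeds 1,930,000.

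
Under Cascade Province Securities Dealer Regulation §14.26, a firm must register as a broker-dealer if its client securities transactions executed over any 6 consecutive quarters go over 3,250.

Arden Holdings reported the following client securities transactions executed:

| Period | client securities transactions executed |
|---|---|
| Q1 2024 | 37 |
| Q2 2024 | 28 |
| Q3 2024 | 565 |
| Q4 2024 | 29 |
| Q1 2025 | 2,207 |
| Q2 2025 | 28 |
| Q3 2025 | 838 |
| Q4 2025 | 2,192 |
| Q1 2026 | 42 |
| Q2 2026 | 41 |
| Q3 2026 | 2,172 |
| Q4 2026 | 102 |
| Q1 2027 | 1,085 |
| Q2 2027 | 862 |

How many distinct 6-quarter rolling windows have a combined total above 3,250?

Q1 2024–Q2 2025: 37 + 28 + 565 + 29 + 2,207 + 28 = 2,894 (under)
Q2 2024–Q3 2025: 28 + 565 + 29 + 2,207 + 28 + 838 = 3,695 (over)
Q3 2024–Q4 2025: 565 + 29 + 2,207 + 28 + 838 + 2,192 = 5,859 (over)
Q4 2024–Q1 2026: 29 + 2,207 + 28 + 838 + 2,192 + 42 = 5,336 (over)
Q1 2025–Q2 2026: 2,207 + 28 + 838 + 2,192 + 42 + 41 = 5,348 (over)
Q2 2025–Q3 2026: 28 + 838 + 2,192 + 42 + 41 + 2,172 = 5,313 (over)
Q3 2025–Q4 2026: 838 + 2,192 + 42 + 41 + 2,172 + 102 = 5,387 (over)
Q4 2025–Q1 2027: 2,192 + 42 + 41 + 2,172 + 102 + 1,085 = 5,634 (over)
Q1 2026–Q2 2027: 42 + 41 + 2,172 + 102 + 1,085 + 862 = 4,304 (over)
8 windows exceed the threshold.

8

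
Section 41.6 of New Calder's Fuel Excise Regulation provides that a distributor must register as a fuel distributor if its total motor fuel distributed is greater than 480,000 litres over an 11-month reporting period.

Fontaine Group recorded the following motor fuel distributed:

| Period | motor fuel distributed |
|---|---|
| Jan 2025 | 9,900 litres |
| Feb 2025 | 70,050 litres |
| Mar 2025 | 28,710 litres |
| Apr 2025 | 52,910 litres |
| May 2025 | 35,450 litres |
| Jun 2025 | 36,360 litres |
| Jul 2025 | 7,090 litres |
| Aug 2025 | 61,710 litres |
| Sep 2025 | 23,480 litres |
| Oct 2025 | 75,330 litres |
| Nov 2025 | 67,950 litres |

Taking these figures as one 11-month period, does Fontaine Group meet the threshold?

No

Total motor fuel distributed: 9,900 litres + 70,050 litres + 28,710 litres + 52,910 litres + 35,450 litres + 36,360 litres + 7,090 litres + 61,710 litres + 23,480 litres + 75,330 litres + 67,950 litres = 468,940 litres.
468,940 litres ≤ 480,000 litres, so the threshold is not exceeded.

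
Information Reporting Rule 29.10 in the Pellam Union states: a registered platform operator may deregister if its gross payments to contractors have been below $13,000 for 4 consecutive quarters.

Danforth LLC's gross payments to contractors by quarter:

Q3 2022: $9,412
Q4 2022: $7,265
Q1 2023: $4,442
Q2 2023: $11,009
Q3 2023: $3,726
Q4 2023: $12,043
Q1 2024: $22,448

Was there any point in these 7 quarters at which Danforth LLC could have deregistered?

Yes

Quarters below $13,000: Q3 2022, Q4 2022, Q1 2023, Q2 2023, Q3 2023, Q4 2023.
Longest run of consecutive quarters below the threshold: 6.
6 ≥ 4, so Danforth LLC became eligible.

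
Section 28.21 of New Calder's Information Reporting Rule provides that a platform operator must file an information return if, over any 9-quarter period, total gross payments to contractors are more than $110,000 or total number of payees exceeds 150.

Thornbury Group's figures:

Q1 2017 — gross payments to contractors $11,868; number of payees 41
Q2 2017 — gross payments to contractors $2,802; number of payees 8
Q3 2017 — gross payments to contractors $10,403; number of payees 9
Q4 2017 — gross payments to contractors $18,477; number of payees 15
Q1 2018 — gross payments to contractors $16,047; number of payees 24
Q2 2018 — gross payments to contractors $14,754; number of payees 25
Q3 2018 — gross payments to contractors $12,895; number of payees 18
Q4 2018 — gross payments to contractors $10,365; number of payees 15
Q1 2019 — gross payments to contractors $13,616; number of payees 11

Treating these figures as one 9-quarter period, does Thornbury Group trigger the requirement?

Total gross payments to contractors: $11,868 + $2,802 + $10,403 + $18,477 + $16,047 + $14,754 + $12,895 + $10,365 + $13,616 = $111,227 (> $110,000).
Total number of payees: 41 + 8 + 9 + 15 + 24 + 25 + 18 + 15 + 11 = 166 (> 150).
The test is 'or': at least one threshold is exceeded.

Yes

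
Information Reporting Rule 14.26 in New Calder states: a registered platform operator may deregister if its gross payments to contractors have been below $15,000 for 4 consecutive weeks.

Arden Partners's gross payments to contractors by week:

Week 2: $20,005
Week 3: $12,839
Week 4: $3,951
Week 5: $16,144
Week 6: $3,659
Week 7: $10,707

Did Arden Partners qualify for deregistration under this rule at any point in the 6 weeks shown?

Weeks below $15,000: Week 3, Week 4, Week 6, Week 7.
Longest run of consecutive weeks below the threshold: 2.
2 < 4, so Arden Partners never became eligible.

No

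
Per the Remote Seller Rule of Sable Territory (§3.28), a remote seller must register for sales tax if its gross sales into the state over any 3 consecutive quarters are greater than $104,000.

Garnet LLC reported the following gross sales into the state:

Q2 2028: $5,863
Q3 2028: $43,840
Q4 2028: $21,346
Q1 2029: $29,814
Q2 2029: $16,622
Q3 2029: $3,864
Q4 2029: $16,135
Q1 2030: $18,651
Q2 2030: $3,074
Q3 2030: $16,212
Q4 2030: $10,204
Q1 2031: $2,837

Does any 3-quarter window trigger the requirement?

No

Q2 2028–Q4 2028: $5,863 + $43,840 + $21,346 = $71,049 (under)
Q3 2028–Q1 2029: $43,840 + $21,346 + $29,814 = $95,000 (under)
Q4 2028–Q2 2029: $21,346 + $29,814 + $16,622 = $67,782 (under)
Q1 2029–Q3 2029: $29,814 + $16,622 + $3,864 = $50,300 (under)
Q2 2029–Q4 2029: $16,622 + $3,864 + $16,135 = $36,621 (under)
Q3 2029–Q1 2030: $3,864 + $16,135 + $18,651 = $38,650 (under)
Q4 2029–Q2 2030: $16,135 + $18,651 + $3,074 = $37,860 (under)
Q1 2030–Q3 2030: $18,651 + $3,074 + $16,212 = $37,937 (under)
Q2 2030–Q4 2030: $3,074 + $16,212 + $10,204 = $29,490 (under)
Q3 2030–Q1 2031: $16,212 + $10,204 + $2,837 = $29,253 (under)
No window exceeds $104,000.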